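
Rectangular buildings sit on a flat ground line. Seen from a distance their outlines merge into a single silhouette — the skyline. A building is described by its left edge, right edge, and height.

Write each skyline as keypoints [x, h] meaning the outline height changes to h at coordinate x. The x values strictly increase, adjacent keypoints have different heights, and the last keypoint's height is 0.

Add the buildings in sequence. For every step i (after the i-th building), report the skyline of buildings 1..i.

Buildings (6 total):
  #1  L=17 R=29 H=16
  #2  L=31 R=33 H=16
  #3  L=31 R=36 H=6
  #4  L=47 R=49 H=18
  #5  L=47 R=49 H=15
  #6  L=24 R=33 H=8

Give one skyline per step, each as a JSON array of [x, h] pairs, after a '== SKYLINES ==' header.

== SKYLINES ==
[[17,16],[29,0]]
[[17,16],[29,0],[31,16],[33,0]]
[[17,16],[29,0],[31,16],[33,6],[36,0]]
[[17,16],[29,0],[31,16],[33,6],[36,0],[47,18],[49,0]]
[[17,16],[29,0],[31,16],[33,6],[36,0],[47,18],[49,0]]
[[17,16],[29,8],[31,16],[33,6],[36,0],[47,18],[49,0]]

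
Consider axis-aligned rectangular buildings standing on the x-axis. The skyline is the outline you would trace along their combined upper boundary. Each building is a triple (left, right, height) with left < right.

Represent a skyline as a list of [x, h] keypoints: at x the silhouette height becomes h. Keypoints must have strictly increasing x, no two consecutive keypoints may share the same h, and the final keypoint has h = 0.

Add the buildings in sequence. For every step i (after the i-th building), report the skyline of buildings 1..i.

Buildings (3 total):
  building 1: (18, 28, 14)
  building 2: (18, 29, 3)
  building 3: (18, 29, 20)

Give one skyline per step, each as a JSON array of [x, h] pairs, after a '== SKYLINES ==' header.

== SKYLINES ==
[[18,14],[28,0]]
[[18,14],[28,3],[29,0]]
[[18,20],[29,0]]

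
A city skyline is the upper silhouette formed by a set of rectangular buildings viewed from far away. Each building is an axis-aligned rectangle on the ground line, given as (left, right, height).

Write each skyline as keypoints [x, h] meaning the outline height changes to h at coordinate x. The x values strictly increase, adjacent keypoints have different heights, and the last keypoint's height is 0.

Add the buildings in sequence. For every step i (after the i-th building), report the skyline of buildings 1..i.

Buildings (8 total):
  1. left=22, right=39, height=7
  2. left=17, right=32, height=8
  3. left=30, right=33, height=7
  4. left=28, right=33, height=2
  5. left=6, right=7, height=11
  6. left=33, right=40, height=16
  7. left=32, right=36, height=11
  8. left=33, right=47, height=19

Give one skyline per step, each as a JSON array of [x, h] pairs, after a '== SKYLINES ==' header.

== SKYLINES ==
[[22,7],[39,0]]
[[17,8],[32,7],[39,0]]
[[17,8],[32,7],[39,0]]
[[17,8],[32,7],[39,0]]
[[6,11],[7,0],[17,8],[32,7],[39,0]]
[[6,11],[7,0],[17,8],[32,7],[33,16],[40,0]]
[[6,11],[7,0],[17,8],[32,11],[33,16],[40,0]]
[[6,11],[7,0],[17,8],[32,11],[33,19],[47,0]]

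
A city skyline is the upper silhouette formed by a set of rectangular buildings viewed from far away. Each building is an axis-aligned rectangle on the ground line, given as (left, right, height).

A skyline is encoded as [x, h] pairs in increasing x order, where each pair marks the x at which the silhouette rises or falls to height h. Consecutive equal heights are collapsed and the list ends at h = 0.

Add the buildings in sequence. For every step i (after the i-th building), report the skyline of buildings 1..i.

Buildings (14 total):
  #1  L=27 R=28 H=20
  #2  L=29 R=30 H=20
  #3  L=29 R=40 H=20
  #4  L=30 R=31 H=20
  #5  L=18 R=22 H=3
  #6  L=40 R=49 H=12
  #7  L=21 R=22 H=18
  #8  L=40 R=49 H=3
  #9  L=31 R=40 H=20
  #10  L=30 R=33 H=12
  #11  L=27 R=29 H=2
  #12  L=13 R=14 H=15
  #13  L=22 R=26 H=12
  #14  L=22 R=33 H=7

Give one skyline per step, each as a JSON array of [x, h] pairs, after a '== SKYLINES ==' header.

== SKYLINES ==
[[27,20],[28,0]]
[[27,20],[28,0],[29,20],[30,0]]
[[27,20],[28,0],[29,20],[40,0]]
[[27,20],[28,0],[29,20],[40,0]]
[[18,3],[22,0],[27,20],[28,0],[29,20],[40,0]]
[[18,3],[22,0],[27,20],[28,0],[29,20],[40,12],[49,0]]
[[18,3],[21,18],[22,0],[27,20],[28,0],[29,20],[40,12],[49,0]]
[[18,3],[21,18],[22,0],[27,20],[28,0],[29,20],[40,12],[49,0]]
[[18,3],[21,18],[22,0],[27,20],[28,0],[29,20],[40,12],[49,0]]
[[18,3],[21,18],[22,0],[27,20],[28,0],[29,20],[40,12],[49,0]]
[[18,3],[21,18],[22,0],[27,20],[28,2],[29,20],[40,12],[49,0]]
[[13,15],[14,0],[18,3],[21,18],[22,0],[27,20],[28,2],[29,20],[40,12],[49,0]]
[[13,15],[14,0],[18,3],[21,18],[22,12],[26,0],[27,20],[28,2],[29,20],[40,12],[49,0]]
[[13,15],[14,0],[18,3],[21,18],[22,12],[26,7],[27,20],[28,7],[29,20],[40,12],[49,0]]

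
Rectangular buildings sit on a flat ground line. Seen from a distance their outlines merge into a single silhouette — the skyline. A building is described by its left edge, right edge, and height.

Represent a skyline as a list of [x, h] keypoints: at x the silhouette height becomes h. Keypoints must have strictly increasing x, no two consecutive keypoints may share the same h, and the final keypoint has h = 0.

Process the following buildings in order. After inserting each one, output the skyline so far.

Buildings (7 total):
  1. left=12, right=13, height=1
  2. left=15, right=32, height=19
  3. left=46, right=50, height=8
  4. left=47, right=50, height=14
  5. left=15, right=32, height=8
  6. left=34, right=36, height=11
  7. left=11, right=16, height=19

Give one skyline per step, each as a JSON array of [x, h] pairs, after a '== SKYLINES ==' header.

== SKYLINES ==
[[12,1],[13,0]]
[[12,1],[13,0],[15,19],[32,0]]
[[12,1],[13,0],[15,19],[32,0],[46,8],[50,0]]
[[12,1],[13,0],[15,19],[32,0],[46,8],[47,14],[50,0]]
[[12,1],[13,0],[15,19],[32,0],[46,8],[47,14],[50,0]]
[[12,1],[13,0],[15,19],[32,0],[34,11],[36,0],[46,8],[47,14],[50,0]]
[[11,19],[32,0],[34,11],[36,0],[46,8],[47,14],[50,0]]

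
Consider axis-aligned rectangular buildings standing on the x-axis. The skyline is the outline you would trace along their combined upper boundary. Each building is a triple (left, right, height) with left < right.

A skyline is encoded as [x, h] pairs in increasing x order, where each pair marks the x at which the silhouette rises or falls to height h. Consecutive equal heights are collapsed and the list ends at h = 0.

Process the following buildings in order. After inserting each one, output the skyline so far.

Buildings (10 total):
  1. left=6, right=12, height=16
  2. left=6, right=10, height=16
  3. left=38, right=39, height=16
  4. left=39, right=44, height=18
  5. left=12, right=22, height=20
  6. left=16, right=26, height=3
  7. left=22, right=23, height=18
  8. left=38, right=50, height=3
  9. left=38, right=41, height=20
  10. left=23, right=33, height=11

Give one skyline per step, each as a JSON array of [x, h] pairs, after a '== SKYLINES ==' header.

== SKYLINES ==
[[6,16],[12,0]]
[[6,16],[12,0]]
[[6,16],[12,0],[38,16],[39,0]]
[[6,16],[12,0],[38,16],[39,18],[44,0]]
[[6,16],[12,20],[22,0],[38,16],[39,18],[44,0]]
[[6,16],[12,20],[22,3],[26,0],[38,16],[39,18],[44,0]]
[[6,16],[12,20],[22,18],[23,3],[26,0],[38,16],[39,18],[44,0]]
[[6,16],[12,20],[22,18],[23,3],[26,0],[38,16],[39,18],[44,3],[50,0]]
[[6,16],[12,20],[22,18],[23,3],[26,0],[38,20],[41,18],[44,3],[50,0]]
[[6,16],[12,20],[22,18],[23,11],[33,0],[38,20],[41,18],[44,3],[50,0]]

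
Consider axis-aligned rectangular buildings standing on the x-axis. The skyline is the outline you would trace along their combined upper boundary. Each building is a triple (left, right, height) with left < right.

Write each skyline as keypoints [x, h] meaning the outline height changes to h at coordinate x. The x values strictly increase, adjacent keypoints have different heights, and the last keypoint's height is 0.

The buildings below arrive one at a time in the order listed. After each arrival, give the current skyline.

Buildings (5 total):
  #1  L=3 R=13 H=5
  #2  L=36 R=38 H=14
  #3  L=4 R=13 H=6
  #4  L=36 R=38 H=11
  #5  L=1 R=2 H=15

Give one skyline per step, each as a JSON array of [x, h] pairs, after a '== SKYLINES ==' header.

== SKYLINES ==
[[3,5],[13,0]]
[[3,5],[13,0],[36,14],[38,0]]
[[3,5],[4,6],[13,0],[36,14],[38,0]]
[[3,5],[4,6],[13,0],[36,14],[38,0]]
[[1,15],[2,0],[3,5],[4,6],[13,0],[36,14],[38,0]]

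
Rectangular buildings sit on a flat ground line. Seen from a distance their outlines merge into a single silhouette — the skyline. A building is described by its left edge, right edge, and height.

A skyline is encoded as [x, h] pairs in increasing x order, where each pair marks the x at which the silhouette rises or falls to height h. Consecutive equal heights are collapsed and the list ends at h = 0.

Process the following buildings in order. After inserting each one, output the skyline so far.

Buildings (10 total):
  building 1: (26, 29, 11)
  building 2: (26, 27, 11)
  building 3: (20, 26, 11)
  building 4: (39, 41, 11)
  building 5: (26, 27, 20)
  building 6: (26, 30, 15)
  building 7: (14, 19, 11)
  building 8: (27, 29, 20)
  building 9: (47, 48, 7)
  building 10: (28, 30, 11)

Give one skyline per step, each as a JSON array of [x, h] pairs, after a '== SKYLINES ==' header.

== SKYLINES ==
[[26,11],[29,0]]
[[26,11],[29,0]]
[[20,11],[29,0]]
[[20,11],[29,0],[39,11],[41,0]]
[[20,11],[26,20],[27,11],[29,0],[39,11],[41,0]]
[[20,11],[26,20],[27,15],[30,0],[39,11],[41,0]]
[[14,11],[19,0],[20,11],[26,20],[27,15],[30,0],[39,11],[41,0]]
[[14,11],[19,0],[20,11],[26,20],[29,15],[30,0],[39,11],[41,0]]
[[14,11],[19,0],[20,11],[26,20],[29,15],[30,0],[39,11],[41,0],[47,7],[48,0]]
[[14,11],[19,0],[20,11],[26,20],[29,15],[30,0],[39,11],[41,0],[47,7],[48,0]]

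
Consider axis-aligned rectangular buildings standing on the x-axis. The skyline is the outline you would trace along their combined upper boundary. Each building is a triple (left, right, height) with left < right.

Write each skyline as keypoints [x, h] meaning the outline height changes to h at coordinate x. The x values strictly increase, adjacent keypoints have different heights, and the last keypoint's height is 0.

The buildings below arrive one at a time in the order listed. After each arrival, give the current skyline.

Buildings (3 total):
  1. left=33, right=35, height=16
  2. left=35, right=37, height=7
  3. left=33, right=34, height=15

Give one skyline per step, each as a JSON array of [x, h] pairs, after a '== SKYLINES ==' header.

== SKYLINES ==
[[33,16],[35,0]]
[[33,16],[35,7],[37,0]]
[[33,16],[35,7],[37,0]]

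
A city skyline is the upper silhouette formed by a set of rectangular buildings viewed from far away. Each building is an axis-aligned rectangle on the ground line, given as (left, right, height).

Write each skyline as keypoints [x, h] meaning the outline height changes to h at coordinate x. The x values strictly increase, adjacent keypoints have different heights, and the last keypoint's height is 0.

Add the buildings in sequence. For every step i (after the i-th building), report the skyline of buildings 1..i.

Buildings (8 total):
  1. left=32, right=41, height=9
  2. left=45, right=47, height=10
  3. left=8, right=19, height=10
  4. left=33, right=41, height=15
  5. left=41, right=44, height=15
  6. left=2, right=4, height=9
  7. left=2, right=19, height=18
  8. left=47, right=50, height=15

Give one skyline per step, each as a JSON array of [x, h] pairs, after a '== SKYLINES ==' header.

== SKYLINES ==
[[32,9],[41,0]]
[[32,9],[41,0],[45,10],[47,0]]
[[8,10],[19,0],[32,9],[41,0],[45,10],[47,0]]
[[8,10],[19,0],[32,9],[33,15],[41,0],[45,10],[47,0]]
[[8,10],[19,0],[32,9],[33,15],[44,0],[45,10],[47,0]]
[[2,9],[4,0],[8,10],[19,0],[32,9],[33,15],[44,0],[45,10],[47,0]]
[[2,18],[19,0],[32,9],[33,15],[44,0],[45,10],[47,0]]
[[2,18],[19,0],[32,9],[33,15],[44,0],[45,10],[47,15],[50,0]]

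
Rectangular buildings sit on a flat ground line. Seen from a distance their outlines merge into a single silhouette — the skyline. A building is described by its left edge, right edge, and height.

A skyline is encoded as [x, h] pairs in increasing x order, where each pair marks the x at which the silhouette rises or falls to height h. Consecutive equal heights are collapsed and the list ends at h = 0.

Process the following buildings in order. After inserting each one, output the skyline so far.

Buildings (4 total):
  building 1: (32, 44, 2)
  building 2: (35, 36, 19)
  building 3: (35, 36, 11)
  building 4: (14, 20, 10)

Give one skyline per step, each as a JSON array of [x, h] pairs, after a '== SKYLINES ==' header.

== SKYLINES ==
[[32,2],[44,0]]
[[32,2],[35,19],[36,2],[44,0]]
[[32,2],[35,19],[36,2],[44,0]]
[[14,10],[20,0],[32,2],[35,19],[36,2],[44,0]]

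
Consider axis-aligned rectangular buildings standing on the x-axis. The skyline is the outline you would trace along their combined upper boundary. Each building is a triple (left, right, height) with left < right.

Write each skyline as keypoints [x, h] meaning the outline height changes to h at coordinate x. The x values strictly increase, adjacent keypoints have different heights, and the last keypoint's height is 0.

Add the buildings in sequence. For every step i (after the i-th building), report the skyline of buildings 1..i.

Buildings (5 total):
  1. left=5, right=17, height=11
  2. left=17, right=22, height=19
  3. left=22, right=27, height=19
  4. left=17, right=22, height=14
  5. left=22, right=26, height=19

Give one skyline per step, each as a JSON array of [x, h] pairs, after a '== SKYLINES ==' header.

== SKYLINES ==
[[5,11],[17,0]]
[[5,11],[17,19],[22,0]]
[[5,11],[17,19],[27,0]]
[[5,11],[17,19],[27,0]]
[[5,11],[17,19],[27,0]]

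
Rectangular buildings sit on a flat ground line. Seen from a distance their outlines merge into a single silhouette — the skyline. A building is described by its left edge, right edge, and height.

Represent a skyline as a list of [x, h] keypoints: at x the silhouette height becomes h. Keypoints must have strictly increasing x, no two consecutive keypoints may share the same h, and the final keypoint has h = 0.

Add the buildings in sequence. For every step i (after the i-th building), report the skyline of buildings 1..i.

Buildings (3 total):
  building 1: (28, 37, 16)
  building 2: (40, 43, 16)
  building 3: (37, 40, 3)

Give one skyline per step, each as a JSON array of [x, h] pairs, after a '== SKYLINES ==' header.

== SKYLINES ==
[[28,16],[37,0]]
[[28,16],[37,0],[40,16],[43,0]]
[[28,16],[37,3],[40,16],[43,0]]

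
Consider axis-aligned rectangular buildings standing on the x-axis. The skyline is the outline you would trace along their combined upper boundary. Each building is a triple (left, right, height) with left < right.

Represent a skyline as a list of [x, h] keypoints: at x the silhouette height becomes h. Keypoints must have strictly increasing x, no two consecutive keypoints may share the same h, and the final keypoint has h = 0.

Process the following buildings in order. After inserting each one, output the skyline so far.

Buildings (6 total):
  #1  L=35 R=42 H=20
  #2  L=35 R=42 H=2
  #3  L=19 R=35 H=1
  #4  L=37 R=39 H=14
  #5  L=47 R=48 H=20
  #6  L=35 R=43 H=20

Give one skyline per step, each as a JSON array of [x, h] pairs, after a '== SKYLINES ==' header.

== SKYLINES ==
[[35,20],[42,0]]
[[35,20],[42,0]]
[[19,1],[35,20],[42,0]]
[[19,1],[35,20],[42,0]]
[[19,1],[35,20],[42,0],[47,20],[48,0]]
[[19,1],[35,20],[43,0],[47,20],[48,0]]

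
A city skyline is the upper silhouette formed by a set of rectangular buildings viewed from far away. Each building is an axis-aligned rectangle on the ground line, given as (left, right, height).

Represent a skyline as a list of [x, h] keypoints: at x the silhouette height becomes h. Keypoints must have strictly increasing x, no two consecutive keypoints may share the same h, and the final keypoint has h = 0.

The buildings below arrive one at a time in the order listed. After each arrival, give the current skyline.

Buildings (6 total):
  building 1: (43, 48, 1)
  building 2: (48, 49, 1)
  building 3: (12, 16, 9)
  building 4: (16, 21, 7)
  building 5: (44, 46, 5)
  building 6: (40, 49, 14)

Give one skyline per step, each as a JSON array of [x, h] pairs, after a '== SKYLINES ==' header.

== SKYLINES ==
[[43,1],[48,0]]
[[43,1],[49,0]]
[[12,9],[16,0],[43,1],[49,0]]
[[12,9],[16,7],[21,0],[43,1],[49,0]]
[[12,9],[16,7],[21,0],[43,1],[44,5],[46,1],[49,0]]
[[12,9],[16,7],[21,0],[40,14],[49,0]]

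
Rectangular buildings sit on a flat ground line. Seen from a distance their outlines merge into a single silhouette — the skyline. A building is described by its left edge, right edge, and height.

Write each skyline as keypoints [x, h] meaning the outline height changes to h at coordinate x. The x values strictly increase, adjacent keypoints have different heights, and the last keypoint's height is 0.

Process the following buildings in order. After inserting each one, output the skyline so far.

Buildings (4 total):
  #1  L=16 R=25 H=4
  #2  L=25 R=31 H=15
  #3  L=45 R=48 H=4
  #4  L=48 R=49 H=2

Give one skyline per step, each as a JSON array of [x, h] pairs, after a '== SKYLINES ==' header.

== SKYLINES ==
[[16,4],[25,0]]
[[16,4],[25,15],[31,0]]
[[16,4],[25,15],[31,0],[45,4],[48,0]]
[[16,4],[25,15],[31,0],[45,4],[48,2],[49,0]]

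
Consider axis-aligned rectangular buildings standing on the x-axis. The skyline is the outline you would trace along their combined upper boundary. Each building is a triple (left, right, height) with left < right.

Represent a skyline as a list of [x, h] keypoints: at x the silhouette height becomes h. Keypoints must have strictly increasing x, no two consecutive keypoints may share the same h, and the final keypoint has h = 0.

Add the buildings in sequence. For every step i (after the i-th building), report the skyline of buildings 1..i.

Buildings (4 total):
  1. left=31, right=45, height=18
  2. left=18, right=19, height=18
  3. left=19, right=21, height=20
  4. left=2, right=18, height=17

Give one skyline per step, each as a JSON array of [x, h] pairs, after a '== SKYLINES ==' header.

== SKYLINES ==
[[31,18],[45,0]]
[[18,18],[19,0],[31,18],[45,0]]
[[18,18],[19,20],[21,0],[31,18],[45,0]]
[[2,17],[18,18],[19,20],[21,0],[31,18],[45,0]]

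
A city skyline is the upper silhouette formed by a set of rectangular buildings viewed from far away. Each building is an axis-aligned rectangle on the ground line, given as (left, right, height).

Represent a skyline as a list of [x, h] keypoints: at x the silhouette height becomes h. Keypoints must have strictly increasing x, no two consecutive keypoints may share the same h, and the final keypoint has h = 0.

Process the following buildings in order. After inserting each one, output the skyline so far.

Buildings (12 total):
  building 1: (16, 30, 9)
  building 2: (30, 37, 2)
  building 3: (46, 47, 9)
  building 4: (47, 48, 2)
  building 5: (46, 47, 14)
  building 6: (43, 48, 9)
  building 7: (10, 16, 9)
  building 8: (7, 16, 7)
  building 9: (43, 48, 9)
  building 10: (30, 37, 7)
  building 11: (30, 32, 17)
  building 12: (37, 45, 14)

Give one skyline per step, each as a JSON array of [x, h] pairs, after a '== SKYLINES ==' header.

== SKYLINES ==
[[16,9],[30,0]]
[[16,9],[30,2],[37,0]]
[[16,9],[30,2],[37,0],[46,9],[47,0]]
[[16,9],[30,2],[37,0],[46,9],[47,2],[48,0]]
[[16,9],[30,2],[37,0],[46,14],[47,2],[48,0]]
[[16,9],[30,2],[37,0],[43,9],[46,14],[47,9],[48,0]]
[[10,9],[30,2],[37,0],[43,9],[46,14],[47,9],[48,0]]
[[7,7],[10,9],[30,2],[37,0],[43,9],[46,14],[47,9],[48,0]]
[[7,7],[10,9],[30,2],[37,0],[43,9],[46,14],[47,9],[48,0]]
[[7,7],[10,9],[30,7],[37,0],[43,9],[46,14],[47,9],[48,0]]
[[7,7],[10,9],[30,17],[32,7],[37,0],[43,9],[46,14],[47,9],[48,0]]
[[7,7],[10,9],[30,17],[32,7],[37,14],[45,9],[46,14],[47,9],[48,0]]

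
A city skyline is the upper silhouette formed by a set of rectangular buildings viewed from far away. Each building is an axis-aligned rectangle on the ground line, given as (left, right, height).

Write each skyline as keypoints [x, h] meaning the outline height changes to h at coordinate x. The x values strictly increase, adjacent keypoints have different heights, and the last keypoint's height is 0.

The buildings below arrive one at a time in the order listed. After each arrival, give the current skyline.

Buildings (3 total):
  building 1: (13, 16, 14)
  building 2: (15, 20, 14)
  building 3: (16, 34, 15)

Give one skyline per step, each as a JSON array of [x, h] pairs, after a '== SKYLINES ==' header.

== SKYLINES ==
[[13,14],[16,0]]
[[13,14],[20,0]]
[[13,14],[16,15],[34,0]]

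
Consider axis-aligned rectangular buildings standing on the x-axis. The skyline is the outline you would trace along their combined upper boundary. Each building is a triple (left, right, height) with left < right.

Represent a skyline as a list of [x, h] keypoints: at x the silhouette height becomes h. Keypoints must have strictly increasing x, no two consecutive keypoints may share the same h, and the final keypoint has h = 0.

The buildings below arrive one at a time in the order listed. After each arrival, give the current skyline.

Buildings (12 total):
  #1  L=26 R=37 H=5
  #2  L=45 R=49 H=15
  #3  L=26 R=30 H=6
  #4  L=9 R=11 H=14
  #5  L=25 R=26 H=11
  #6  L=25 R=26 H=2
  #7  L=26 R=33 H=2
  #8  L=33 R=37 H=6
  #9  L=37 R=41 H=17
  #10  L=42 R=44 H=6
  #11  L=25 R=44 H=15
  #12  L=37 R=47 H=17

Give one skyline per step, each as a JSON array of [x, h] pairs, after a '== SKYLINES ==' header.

== SKYLINES ==
[[26,5],[37,0]]
[[26,5],[37,0],[45,15],[49,0]]
[[26,6],[30,5],[37,0],[45,15],[49,0]]
[[9,14],[11,0],[26,6],[30,5],[37,0],[45,15],[49,0]]
[[9,14],[11,0],[25,11],[26,6],[30,5],[37,0],[45,15],[49,0]]
[[9,14],[11,0],[25,11],[26,6],[30,5],[37,0],[45,15],[49,0]]
[[9,14],[11,0],[25,11],[26,6],[30,5],[37,0],[45,15],[49,0]]
[[9,14],[11,0],[25,11],[26,6],[30,5],[33,6],[37,0],[45,15],[49,0]]
[[9,14],[11,0],[25,11],[26,6],[30,5],[33,6],[37,17],[41,0],[45,15],[49,0]]
[[9,14],[11,0],[25,11],[26,6],[30,5],[33,6],[37,17],[41,0],[42,6],[44,0],[45,15],[49,0]]
[[9,14],[11,0],[25,15],[37,17],[41,15],[44,0],[45,15],[49,0]]
[[9,14],[11,0],[25,15],[37,17],[47,15],[49,0]]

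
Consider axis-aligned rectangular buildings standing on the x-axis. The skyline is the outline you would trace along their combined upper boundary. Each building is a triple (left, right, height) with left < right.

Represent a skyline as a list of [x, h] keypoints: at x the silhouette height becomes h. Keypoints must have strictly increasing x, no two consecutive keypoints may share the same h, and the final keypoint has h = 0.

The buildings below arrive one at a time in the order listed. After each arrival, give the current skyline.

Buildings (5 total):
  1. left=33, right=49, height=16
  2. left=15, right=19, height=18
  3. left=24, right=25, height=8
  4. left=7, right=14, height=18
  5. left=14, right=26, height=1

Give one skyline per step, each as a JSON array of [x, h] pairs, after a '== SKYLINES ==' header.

== SKYLINES ==
[[33,16],[49,0]]
[[15,18],[19,0],[33,16],[49,0]]
[[15,18],[19,0],[24,8],[25,0],[33,16],[49,0]]
[[7,18],[14,0],[15,18],[19,0],[24,8],[25,0],[33,16],[49,0]]
[[7,18],[14,1],[15,18],[19,1],[24,8],[25,1],[26,0],[33,16],[49,0]]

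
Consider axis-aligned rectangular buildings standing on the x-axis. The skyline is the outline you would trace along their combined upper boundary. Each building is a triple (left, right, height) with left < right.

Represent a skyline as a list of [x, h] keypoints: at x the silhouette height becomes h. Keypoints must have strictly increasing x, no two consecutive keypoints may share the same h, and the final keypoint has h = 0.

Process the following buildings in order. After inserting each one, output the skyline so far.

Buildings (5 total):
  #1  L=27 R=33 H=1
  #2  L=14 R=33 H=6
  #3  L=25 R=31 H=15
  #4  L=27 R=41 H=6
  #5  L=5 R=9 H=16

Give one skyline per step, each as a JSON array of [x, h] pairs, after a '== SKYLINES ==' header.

== SKYLINES ==
[[27,1],[33,0]]
[[14,6],[33,0]]
[[14,6],[25,15],[31,6],[33,0]]
[[14,6],[25,15],[31,6],[41,0]]
[[5,16],[9,0],[14,6],[25,15],[31,6],[41,0]]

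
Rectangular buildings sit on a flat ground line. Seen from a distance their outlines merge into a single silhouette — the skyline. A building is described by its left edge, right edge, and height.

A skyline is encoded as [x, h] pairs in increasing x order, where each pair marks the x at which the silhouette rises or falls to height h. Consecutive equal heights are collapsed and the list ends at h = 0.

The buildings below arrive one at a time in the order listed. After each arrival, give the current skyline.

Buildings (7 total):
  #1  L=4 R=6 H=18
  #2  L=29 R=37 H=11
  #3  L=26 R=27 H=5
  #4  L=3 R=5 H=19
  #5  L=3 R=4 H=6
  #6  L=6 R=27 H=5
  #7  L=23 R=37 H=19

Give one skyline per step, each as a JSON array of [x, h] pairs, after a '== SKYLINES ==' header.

== SKYLINES ==
[[4,18],[6,0]]
[[4,18],[6,0],[29,11],[37,0]]
[[4,18],[6,0],[26,5],[27,0],[29,11],[37,0]]
[[3,19],[5,18],[6,0],[26,5],[27,0],[29,11],[37,0]]
[[3,19],[5,18],[6,0],[26,5],[27,0],[29,11],[37,0]]
[[3,19],[5,18],[6,5],[27,0],[29,11],[37,0]]
[[3,19],[5,18],[6,5],[23,19],[37,0]]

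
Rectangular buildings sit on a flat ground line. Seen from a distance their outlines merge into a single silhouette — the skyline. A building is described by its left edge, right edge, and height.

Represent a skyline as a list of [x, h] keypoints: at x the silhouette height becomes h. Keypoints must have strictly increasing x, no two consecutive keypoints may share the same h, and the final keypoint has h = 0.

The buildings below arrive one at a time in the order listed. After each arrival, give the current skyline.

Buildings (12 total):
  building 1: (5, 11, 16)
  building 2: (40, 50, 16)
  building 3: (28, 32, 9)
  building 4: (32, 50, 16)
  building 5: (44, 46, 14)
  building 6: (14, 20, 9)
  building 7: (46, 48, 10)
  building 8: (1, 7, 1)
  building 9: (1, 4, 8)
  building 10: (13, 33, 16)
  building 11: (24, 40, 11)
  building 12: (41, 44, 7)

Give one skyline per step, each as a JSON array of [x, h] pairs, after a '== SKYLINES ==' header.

== SKYLINES ==
[[5,16],[11,0]]
[[5,16],[11,0],[40,16],[50,0]]
[[5,16],[11,0],[28,9],[32,0],[40,16],[50,0]]
[[5,16],[11,0],[28,9],[32,16],[50,0]]
[[5,16],[11,0],[28,9],[32,16],[50,0]]
[[5,16],[11,0],[14,9],[20,0],[28,9],[32,16],[50,0]]
[[5,16],[11,0],[14,9],[20,0],[28,9],[32,16],[50,0]]
[[1,1],[5,16],[11,0],[14,9],[20,0],[28,9],[32,16],[50,0]]
[[1,8],[4,1],[5,16],[11,0],[14,9],[20,0],[28,9],[32,16],[50,0]]
[[1,8],[4,1],[5,16],[11,0],[13,16],[50,0]]
[[1,8],[4,1],[5,16],[11,0],[13,16],[50,0]]
[[1,8],[4,1],[5,16],[11,0],[13,16],[50,0]]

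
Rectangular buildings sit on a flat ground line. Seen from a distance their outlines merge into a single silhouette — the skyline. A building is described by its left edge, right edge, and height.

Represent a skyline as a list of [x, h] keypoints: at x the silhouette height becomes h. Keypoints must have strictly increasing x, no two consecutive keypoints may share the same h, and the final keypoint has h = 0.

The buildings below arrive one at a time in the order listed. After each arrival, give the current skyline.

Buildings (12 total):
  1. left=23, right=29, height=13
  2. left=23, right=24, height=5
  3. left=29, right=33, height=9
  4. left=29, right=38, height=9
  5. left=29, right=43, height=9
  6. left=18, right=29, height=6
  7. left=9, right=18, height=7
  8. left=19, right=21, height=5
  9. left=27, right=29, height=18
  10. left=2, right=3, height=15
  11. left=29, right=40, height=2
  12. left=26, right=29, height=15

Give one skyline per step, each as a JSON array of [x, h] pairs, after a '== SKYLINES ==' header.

== SKYLINES ==
[[23,13],[29,0]]
[[23,13],[29,0]]
[[23,13],[29,9],[33,0]]
[[23,13],[29,9],[38,0]]
[[23,13],[29,9],[43,0]]
[[18,6],[23,13],[29,9],[43,0]]
[[9,7],[18,6],[23,13],[29,9],[43,0]]
[[9,7],[18,6],[23,13],[29,9],[43,0]]
[[9,7],[18,6],[23,13],[27,18],[29,9],[43,0]]
[[2,15],[3,0],[9,7],[18,6],[23,13],[27,18],[29,9],[43,0]]
[[2,15],[3,0],[9,7],[18,6],[23,13],[27,18],[29,9],[43,0]]
[[2,15],[3,0],[9,7],[18,6],[23,13],[26,15],[27,18],[29,9],[43,0]]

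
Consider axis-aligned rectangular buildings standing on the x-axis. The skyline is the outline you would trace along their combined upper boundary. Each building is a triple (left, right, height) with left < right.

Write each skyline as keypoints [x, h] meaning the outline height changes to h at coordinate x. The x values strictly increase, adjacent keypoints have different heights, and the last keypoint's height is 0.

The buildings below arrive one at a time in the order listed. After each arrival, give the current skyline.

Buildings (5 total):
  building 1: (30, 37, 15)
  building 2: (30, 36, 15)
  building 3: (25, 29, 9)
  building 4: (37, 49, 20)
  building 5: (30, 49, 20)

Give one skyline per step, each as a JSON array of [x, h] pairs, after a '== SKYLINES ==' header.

== SKYLINES ==
[[30,15],[37,0]]
[[30,15],[37,0]]
[[25,9],[29,0],[30,15],[37,0]]
[[25,9],[29,0],[30,15],[37,20],[49,0]]
[[25,9],[29,0],[30,20],[49,0]]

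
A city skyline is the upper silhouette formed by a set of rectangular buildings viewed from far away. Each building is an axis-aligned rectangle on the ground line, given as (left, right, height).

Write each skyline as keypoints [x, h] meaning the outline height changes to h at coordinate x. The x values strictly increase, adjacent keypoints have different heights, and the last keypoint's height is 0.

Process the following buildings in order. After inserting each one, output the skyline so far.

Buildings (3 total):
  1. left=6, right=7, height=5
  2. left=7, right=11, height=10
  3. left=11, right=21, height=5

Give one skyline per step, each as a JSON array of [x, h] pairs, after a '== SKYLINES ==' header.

== SKYLINES ==
[[6,5],[7,0]]
[[6,5],[7,10],[11,0]]
[[6,5],[7,10],[11,5],[21,0]]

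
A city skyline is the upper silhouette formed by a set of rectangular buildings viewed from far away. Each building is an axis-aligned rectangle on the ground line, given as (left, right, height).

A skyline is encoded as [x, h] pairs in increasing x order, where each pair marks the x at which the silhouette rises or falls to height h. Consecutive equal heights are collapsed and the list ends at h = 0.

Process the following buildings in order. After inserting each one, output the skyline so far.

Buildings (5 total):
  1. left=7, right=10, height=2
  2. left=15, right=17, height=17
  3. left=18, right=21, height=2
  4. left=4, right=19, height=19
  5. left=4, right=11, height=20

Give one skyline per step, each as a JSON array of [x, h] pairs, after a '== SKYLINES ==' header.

== SKYLINES ==
[[7,2],[10,0]]
[[7,2],[10,0],[15,17],[17,0]]
[[7,2],[10,0],[15,17],[17,0],[18,2],[21,0]]
[[4,19],[19,2],[21,0]]
[[4,20],[11,19],[19,2],[21,0]]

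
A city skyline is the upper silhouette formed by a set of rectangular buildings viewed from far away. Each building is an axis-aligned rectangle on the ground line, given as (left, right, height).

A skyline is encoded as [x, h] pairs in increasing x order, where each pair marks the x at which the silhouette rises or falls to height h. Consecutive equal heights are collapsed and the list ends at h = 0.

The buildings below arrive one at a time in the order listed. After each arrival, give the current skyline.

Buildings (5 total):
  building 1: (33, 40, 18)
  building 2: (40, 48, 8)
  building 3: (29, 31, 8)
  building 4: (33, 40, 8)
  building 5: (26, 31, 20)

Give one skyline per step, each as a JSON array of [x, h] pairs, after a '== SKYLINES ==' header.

== SKYLINES ==
[[33,18],[40,0]]
[[33,18],[40,8],[48,0]]
[[29,8],[31,0],[33,18],[40,8],[48,0]]
[[29,8],[31,0],[33,18],[40,8],[48,0]]
[[26,20],[31,0],[33,18],[40,8],[48,0]]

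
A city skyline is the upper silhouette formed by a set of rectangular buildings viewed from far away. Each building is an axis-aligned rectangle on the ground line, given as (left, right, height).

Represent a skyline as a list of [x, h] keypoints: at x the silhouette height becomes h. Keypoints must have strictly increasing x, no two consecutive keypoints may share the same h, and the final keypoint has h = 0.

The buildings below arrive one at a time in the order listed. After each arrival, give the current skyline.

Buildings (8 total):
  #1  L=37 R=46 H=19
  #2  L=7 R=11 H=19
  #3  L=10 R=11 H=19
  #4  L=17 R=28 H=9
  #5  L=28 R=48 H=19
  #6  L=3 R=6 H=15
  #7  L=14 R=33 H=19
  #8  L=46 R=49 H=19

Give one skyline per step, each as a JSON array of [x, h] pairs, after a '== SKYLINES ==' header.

== SKYLINES ==
[[37,19],[46,0]]
[[7,19],[11,0],[37,19],[46,0]]
[[7,19],[11,0],[37,19],[46,0]]
[[7,19],[11,0],[17,9],[28,0],[37,19],[46,0]]
[[7,19],[11,0],[17,9],[28,19],[48,0]]
[[3,15],[6,0],[7,19],[11,0],[17,9],[28,19],[48,0]]
[[3,15],[6,0],[7,19],[11,0],[14,19],[48,0]]
[[3,15],[6,0],[7,19],[11,0],[14,19],[49,0]]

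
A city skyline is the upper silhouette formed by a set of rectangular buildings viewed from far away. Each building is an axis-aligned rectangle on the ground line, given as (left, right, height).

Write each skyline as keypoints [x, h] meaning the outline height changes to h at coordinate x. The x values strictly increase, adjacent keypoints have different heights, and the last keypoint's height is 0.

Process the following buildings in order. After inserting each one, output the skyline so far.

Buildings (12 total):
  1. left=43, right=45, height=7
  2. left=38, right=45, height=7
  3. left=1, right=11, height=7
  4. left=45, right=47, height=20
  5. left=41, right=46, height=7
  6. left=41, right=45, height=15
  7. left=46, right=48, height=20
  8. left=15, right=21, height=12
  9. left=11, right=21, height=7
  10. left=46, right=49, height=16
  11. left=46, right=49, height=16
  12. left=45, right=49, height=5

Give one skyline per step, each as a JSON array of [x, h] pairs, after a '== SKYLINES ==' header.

== SKYLINES ==
[[43,7],[45,0]]
[[38,7],[45,0]]
[[1,7],[11,0],[38,7],[45,0]]
[[1,7],[11,0],[38,7],[45,20],[47,0]]
[[1,7],[11,0],[38,7],[45,20],[47,0]]
[[1,7],[11,0],[38,7],[41,15],[45,20],[47,0]]
[[1,7],[11,0],[38,7],[41,15],[45,20],[48,0]]
[[1,7],[11,0],[15,12],[21,0],[38,7],[41,15],[45,20],[48,0]]
[[1,7],[15,12],[21,0],[38,7],[41,15],[45,20],[48,0]]
[[1,7],[15,12],[21,0],[38,7],[41,15],[45,20],[48,16],[49,0]]
[[1,7],[15,12],[21,0],[38,7],[41,15],[45,20],[48,16],[49,0]]
[[1,7],[15,12],[21,0],[38,7],[41,15],[45,20],[48,16],[49,0]]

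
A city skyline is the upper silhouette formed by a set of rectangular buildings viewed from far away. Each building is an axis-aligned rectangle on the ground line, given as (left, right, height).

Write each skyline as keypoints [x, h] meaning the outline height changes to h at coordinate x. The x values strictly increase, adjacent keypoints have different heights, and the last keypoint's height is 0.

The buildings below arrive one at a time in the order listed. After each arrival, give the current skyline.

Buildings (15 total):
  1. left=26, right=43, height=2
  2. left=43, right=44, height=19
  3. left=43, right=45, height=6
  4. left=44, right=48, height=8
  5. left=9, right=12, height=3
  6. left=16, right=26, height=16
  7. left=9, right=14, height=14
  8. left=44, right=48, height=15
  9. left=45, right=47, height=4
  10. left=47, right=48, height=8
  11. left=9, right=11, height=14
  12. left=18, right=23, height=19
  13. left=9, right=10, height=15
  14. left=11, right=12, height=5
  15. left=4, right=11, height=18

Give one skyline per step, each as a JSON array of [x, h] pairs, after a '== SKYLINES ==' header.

== SKYLINES ==
[[26,2],[43,0]]
[[26,2],[43,19],[44,0]]
[[26,2],[43,19],[44,6],[45,0]]
[[26,2],[43,19],[44,8],[48,0]]
[[9,3],[12,0],[26,2],[43,19],[44,8],[48,0]]
[[9,3],[12,0],[16,16],[26,2],[43,19],[44,8],[48,0]]
[[9,14],[14,0],[16,16],[26,2],[43,19],[44,8],[48,0]]
[[9,14],[14,0],[16,16],[26,2],[43,19],[44,15],[48,0]]
[[9,14],[14,0],[16,16],[26,2],[43,19],[44,15],[48,0]]
[[9,14],[14,0],[16,16],[26,2],[43,19],[44,15],[48,0]]
[[9,14],[14,0],[16,16],[26,2],[43,19],[44,15],[48,0]]
[[9,14],[14,0],[16,16],[18,19],[23,16],[26,2],[43,19],[44,15],[48,0]]
[[9,15],[10,14],[14,0],[16,16],[18,19],[23,16],[26,2],[43,19],[44,15],[48,0]]
[[9,15],[10,14],[14,0],[16,16],[18,19],[23,16],[26,2],[43,19],[44,15],[48,0]]
[[4,18],[11,14],[14,0],[16,16],[18,19],[23,16],[26,2],[43,19],[44,15],[48,0]]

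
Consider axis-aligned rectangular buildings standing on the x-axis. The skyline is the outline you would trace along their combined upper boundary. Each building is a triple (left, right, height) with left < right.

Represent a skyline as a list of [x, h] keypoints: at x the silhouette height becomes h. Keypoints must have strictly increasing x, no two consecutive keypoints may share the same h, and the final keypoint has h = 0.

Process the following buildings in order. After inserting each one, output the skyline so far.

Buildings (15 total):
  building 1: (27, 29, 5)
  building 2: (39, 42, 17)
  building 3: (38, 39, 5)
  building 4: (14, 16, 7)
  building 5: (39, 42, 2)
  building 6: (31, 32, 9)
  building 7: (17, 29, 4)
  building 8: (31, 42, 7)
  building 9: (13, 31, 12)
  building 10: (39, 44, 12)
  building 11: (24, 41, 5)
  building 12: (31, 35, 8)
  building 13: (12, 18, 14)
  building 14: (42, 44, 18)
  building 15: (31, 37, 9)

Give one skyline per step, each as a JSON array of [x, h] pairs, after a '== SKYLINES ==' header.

== SKYLINES ==
[[27,5],[29,0]]
[[27,5],[29,0],[39,17],[42,0]]
[[27,5],[29,0],[38,5],[39,17],[42,0]]
[[14,7],[16,0],[27,5],[29,0],[38,5],[39,17],[42,0]]
[[14,7],[16,0],[27,5],[29,0],[38,5],[39,17],[42,0]]
[[14,7],[16,0],[27,5],[29,0],[31,9],[32,0],[38,5],[39,17],[42,0]]
[[14,7],[16,0],[17,4],[27,5],[29,0],[31,9],[32,0],[38,5],[39,17],[42,0]]
[[14,7],[16,0],[17,4],[27,5],[29,0],[31,9],[32,7],[39,17],[42,0]]
[[13,12],[31,9],[32,7],[39,17],[42,0]]
[[13,12],[31,9],[32,7],[39,17],[42,12],[44,0]]
[[13,12],[31,9],[32,7],[39,17],[42,12],[44,0]]
[[13,12],[31,9],[32,8],[35,7],[39,17],[42,12],[44,0]]
[[12,14],[18,12],[31,9],[32,8],[35,7],[39,17],[42,12],[44,0]]
[[12,14],[18,12],[31,9],[32,8],[35,7],[39,17],[42,18],[44,0]]
[[12,14],[18,12],[31,9],[37,7],[39,17],[42,18],[44,0]]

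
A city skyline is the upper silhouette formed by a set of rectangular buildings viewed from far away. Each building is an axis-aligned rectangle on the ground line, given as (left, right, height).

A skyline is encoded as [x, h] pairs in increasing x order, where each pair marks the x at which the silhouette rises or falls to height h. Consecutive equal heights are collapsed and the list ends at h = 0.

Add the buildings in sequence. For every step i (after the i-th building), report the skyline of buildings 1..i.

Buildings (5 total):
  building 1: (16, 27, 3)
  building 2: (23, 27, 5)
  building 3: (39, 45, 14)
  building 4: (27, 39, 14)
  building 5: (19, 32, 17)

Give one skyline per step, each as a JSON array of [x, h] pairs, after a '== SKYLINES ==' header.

== SKYLINES ==
[[16,3],[27,0]]
[[16,3],[23,5],[27,0]]
[[16,3],[23,5],[27,0],[39,14],[45,0]]
[[16,3],[23,5],[27,14],[45,0]]
[[16,3],[19,17],[32,14],[45,0]]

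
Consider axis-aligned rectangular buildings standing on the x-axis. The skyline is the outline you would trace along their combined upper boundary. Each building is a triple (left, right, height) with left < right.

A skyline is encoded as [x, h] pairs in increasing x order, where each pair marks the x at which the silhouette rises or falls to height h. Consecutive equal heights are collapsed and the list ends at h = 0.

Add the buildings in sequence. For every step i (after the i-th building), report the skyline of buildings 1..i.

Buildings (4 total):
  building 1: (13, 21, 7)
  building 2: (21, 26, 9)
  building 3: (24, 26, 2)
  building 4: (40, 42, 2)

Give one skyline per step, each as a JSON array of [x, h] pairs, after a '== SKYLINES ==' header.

== SKYLINES ==
[[13,7],[21,0]]
[[13,7],[21,9],[26,0]]
[[13,7],[21,9],[26,0]]
[[13,7],[21,9],[26,0],[40,2],[42,0]]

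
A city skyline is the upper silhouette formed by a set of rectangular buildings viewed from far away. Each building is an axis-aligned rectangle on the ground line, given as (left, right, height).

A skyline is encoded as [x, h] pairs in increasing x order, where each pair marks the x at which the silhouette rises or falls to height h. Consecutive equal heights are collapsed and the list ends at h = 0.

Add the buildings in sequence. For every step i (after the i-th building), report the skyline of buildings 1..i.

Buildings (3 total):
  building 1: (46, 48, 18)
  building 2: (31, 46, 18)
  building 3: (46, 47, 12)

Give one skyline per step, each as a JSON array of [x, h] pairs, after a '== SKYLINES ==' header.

== SKYLINES ==
[[46,18],[48,0]]
[[31,18],[48,0]]
[[31,18],[48,0]]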